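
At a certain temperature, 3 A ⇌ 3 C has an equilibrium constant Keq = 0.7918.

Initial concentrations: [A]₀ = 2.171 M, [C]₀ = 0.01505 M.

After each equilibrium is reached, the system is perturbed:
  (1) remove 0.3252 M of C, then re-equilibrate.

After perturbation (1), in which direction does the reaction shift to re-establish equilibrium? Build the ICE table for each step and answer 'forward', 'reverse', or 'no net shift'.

Direction: forward

Q₀ = 3.3314e-07 vs Keq = 0.7918 ⇒ Q<K, forward
Step 1:
                   A          C
  I            2.171    0.01505
  C           -1.035      1.035
  E            1.136      1.051
  solve Keq expr → x = 0.3452; check Q = 0.7918
Then remove 0.3252 M of C.
Step 2:
                   A          C
  I            1.136     0.7253
  C          -0.1689     0.1689
  E           0.9666     0.8942
  solve Keq expr → x = 0.05631; check Q = 0.7918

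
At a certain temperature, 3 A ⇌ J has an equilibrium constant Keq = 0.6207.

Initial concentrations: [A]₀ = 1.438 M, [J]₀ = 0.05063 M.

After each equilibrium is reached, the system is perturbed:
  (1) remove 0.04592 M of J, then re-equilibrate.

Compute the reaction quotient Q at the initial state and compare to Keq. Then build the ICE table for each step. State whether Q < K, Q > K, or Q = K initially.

Q₀ = 0.01703 vs Keq = 0.6207 ⇒ Q<K, forward
Step 1:
                    A           J
  init          1.438     0.05063
  Δ           -0.6751       0.225
  eq           0.7629      0.2756
  solve Keq expr → x = 0.225; check Q = 0.6207
Then remove 0.04592 M of J.
Step 2:
                    A           J
  init         0.7629      0.2297
  Δ          -0.03351     0.01117
  eq           0.7294      0.2409
  solve Keq expr → x = 0.01117; check Q = 0.6207

Q₀ = 0.01703; Q < K (proceeds forward)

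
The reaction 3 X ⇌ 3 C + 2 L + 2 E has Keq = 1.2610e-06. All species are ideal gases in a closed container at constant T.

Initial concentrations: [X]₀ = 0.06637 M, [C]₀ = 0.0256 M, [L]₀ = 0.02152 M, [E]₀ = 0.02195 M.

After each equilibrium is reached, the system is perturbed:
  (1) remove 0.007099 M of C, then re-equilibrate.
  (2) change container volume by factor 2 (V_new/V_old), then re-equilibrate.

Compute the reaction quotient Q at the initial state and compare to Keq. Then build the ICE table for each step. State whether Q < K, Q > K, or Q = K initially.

Q₀ = 1.2804e-08 vs Keq = 1.2610e-06 ⇒ Q<K, forward
Step 1:
                   X          C          L          E
  I          0.06637     0.0256    0.02152    0.02195
  C         -0.01936    0.01936    0.01291    0.01291
  E          0.04701    0.04496    0.03443    0.03486
  solve Keq expr → x = 0.006455; check Q = 1.2610e-06
Then remove 0.007099 M of C.
Step 2:
                   X          C          L          E
  I          0.04701    0.03787    0.03443    0.03486
  C        -0.002369   0.002369   0.001579   0.001579
  E          0.04464    0.04023    0.03601    0.03644
  solve Keq expr → x = 7.8964e-04; check Q = 1.2610e-06
Then change container volume by factor 2 (V_new/V_old).
Step 3:
                   X          C          L          E
  I          0.02232    0.02012      0.018    0.01822
  C        -0.006599   0.006599     0.0044     0.0044
  E          0.01572    0.02672     0.0224    0.02262
  solve Keq expr → x = 0.0022; check Q = 1.2610e-06

Q₀ = 1.2804e-08; Q < K (proceeds forward)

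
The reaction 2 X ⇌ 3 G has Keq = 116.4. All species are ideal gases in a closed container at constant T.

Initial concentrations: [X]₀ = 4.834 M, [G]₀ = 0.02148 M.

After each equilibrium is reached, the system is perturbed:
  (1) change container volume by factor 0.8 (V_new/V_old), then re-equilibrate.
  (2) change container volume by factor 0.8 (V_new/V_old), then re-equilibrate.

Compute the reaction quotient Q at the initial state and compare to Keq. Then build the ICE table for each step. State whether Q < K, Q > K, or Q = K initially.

Q₀ = 4.2412e-07; Q < K (proceeds forward)

Q₀ = 4.2412e-07 vs Keq = 116.4 ⇒ Q<K, forward
Step 1:
                  X         G
  Initial     4.834   0.02148
  Change     -3.643     5.465
  Equil       1.191     5.486
  solve Keq expr → x = 1.822; check Q = 116.4
Then change container volume by factor 0.8 (V_new/V_old).
Step 2:
                  X         G
  Initial     1.489     6.857
  Change     0.1139   -0.1709
  Equil       1.603     6.687
  solve Keq expr → x = -0.05695; check Q = 116.4
Then change container volume by factor 0.8 (V_new/V_old).
Step 3:
                  X         G
  Initial     2.003     8.358
  Change     0.1479   -0.2218
  Equil       2.151     8.136
  solve Keq expr → x = -0.07394; check Q = 116.4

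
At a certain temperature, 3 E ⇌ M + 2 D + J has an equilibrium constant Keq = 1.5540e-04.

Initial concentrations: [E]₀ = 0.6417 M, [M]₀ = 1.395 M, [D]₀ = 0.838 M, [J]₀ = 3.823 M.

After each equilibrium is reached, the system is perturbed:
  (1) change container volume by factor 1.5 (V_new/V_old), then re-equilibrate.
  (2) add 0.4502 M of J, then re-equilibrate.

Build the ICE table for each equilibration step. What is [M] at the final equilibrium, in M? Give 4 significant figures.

[M]_eq = 0.6571 M

Q₀ = 14.17 vs Keq = 1.5540e-04 ⇒ Q>K, reverse
Step 1:
                    E           M           D           J
  I            0.6417       1.395       0.838       3.823
  C             1.231     -0.4103     -0.8206     -0.4103
  E             1.873      0.9847     0.01743       3.413
  solve Keq expr → x = -0.4103; check Q = 1.5540e-04
Then change container volume by factor 1.5 (V_new/V_old).
Step 2:
                    E           M           D           J
  I             1.248      0.6565     0.01162       2.275
  C         -0.003793    0.001264    0.002528    0.001264
  E             1.245      0.6577     0.01415       2.276
  solve Keq expr → x = 0.001264; check Q = 1.5540e-04
Then add 0.4502 M of J.
Step 3:
                    E           M           D           J
  I             1.245      0.6577     0.01415       2.727
  C          0.001778 -5.9274e-04   -0.001185 -5.9274e-04
  E             1.246      0.6571     0.01296       2.726
  solve Keq expr → x = -5.9274e-04; check Q = 1.5540e-04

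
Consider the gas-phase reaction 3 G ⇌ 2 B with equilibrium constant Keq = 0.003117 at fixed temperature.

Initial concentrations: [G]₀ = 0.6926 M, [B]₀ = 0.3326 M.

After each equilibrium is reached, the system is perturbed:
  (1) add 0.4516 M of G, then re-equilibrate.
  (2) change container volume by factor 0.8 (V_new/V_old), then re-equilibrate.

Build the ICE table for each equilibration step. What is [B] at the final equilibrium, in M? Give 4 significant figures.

[B]_eq = 0.1398 M

Q₀ = 0.333 vs Keq = 0.003117 ⇒ Q>K, reverse
Step 1:
                   G          B
  init        0.6926     0.3326
  Δ           0.4029    -0.2686
  eq           1.095    0.06401
  solve Keq expr → x = -0.1343; check Q = 0.003117
Then add 0.4516 M of G.
Step 2:
                   G          B
  init         1.547    0.06401
  Δ          -0.0564     0.0376
  eq           1.491     0.1016
  solve Keq expr → x = 0.0188; check Q = 0.003117
Then change container volume by factor 0.8 (V_new/V_old).
Step 3:
                   G          B
  init         1.863      0.127
  Δ          -0.0192     0.0128
  eq           1.844     0.1398
  solve Keq expr → x = 0.006401; check Q = 0.003117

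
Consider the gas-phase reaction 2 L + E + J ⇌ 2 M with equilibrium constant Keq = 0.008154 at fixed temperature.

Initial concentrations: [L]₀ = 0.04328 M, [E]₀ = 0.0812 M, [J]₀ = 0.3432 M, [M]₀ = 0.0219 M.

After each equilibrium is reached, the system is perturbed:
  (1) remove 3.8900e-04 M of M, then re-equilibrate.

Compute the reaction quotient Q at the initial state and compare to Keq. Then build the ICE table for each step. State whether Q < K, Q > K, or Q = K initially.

Q₀ = 9.188; Q > K (proceeds reverse)

Q₀ = 9.188 vs Keq = 0.008154 ⇒ Q>K, reverse
Step 1:
                  L         E         J         M
  init      0.04328    0.0812    0.3432    0.0219
  Δ         0.02086   0.01043   0.01043  -0.02086
  eq        0.06414   0.09163    0.3536  0.001043
  solve Keq expr → x = -0.01043; check Q = 0.008154
Then remove 3.8900e-04 M of M.
Step 2:
                  L         E         J         M
  init      0.06414   0.09163    0.3536 6.5353e-04
  Δ       -3.8144e-04 -1.9072e-04 -1.9072e-04 3.8144e-04
  eq        0.06376   0.09144    0.3534  0.001035
  solve Keq expr → x = 1.9072e-04; check Q = 0.008154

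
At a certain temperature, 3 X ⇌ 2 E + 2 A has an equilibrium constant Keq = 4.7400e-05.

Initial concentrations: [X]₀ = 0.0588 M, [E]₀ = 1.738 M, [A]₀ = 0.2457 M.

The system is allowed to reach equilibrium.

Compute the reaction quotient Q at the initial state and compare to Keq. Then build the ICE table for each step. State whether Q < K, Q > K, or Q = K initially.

Q₀ = 897; Q > K (proceeds reverse)

Q₀ = 897 vs Keq = 4.7400e-05 ⇒ Q>K, reverse
Step 1:
                    X           E           A
  Initial      0.0588       1.738      0.2457
  Change       0.3666     -0.2444     -0.2444
  Equil        0.4254       1.494    0.001279
  solve Keq expr → x = -0.1222; check Q = 4.7400e-05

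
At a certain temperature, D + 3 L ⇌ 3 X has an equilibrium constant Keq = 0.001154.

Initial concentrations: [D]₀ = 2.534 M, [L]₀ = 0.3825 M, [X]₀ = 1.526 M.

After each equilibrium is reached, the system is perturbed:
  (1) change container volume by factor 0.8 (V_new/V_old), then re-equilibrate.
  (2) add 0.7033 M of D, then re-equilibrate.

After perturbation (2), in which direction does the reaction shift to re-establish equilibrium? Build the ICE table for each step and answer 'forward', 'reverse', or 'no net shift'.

Q₀ = 25.06 vs Keq = 0.001154 ⇒ Q>K, reverse
Step 1:
                  D         L         X
  init        2.534    0.3825     1.526
  Δ          0.4254     1.276    -1.276
  eq          2.959     1.659    0.2498
  solve Keq expr → x = -0.4254; check Q = 0.001154
Then change container volume by factor 0.8 (V_new/V_old).
Step 2:
                  D         L         X
  init        3.699     2.073    0.3122
  Δ       -0.006856  -0.02057   0.02057
  eq          3.692     2.053    0.3328
  solve Keq expr → x = 0.006856; check Q = 0.001154
Then add 0.7033 M of D.
Step 3:
                  D         L         X
  init        4.396     2.053    0.3328
  Δ       -0.005622  -0.01687   0.01687
  eq           4.39     2.036    0.3497
  solve Keq expr → x = 0.005622; check Q = 0.001154

Direction: forward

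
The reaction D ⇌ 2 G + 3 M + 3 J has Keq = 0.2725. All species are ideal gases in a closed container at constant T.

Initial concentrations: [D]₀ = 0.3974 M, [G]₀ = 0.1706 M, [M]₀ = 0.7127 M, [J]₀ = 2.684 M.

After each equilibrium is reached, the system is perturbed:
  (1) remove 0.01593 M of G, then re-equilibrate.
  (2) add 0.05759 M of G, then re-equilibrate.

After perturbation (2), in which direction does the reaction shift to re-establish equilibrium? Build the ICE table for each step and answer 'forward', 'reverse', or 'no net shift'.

Q₀ = 0.5126 vs Keq = 0.2725 ⇒ Q>K, reverse
Step 1:
                  D         G         M         J
  Initial    0.3974    0.1706    0.7127     2.684
  Change    0.01419  -0.02839  -0.04258  -0.04258
  Equil      0.4116    0.1422    0.6701     2.641
  solve Keq expr → x = -0.01419; check Q = 0.2725
Then remove 0.01593 M of G.
Step 2:
                  D         G         M         J
  Initial    0.4116    0.1263    0.6701     2.641
  Change  -0.004784  0.009569   0.01435   0.01435
  Equil      0.4068    0.1359    0.6845     2.656
  solve Keq expr → x = 0.004784; check Q = 0.2725
Then add 0.05759 M of G.
Step 3:
                  D         G         M         J
  Initial    0.4068    0.1934    0.6845     2.656
  Change    0.01675   -0.0335  -0.05026  -0.05026
  Equil      0.4236    0.1599    0.6342     2.606
  solve Keq expr → x = -0.01675; check Q = 0.2725

Direction: reverse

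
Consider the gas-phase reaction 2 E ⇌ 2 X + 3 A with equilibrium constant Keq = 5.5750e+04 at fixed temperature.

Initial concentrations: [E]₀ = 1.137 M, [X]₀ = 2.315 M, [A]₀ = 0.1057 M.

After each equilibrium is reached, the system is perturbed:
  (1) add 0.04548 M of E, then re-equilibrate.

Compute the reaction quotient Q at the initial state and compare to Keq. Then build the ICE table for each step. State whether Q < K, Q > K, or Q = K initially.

Q₀ = 0.004896 vs Keq = 5.5750e+04 ⇒ Q<K, forward
Step 1:
                  E         X         A
  I           1.137     2.315    0.1057
  C          -1.103     1.103     1.655
  E         0.03382     3.418      1.76
  solve Keq expr → x = 0.5516; check Q = 5.5750e+04
Then add 0.04548 M of E.
Step 2:
                  E         X         A
  I          0.0793     3.418      1.76
  C        -0.04315   0.04315   0.06472
  E         0.03615     3.461     1.825
  solve Keq expr → x = 0.02157; check Q = 5.5750e+04

Q₀ = 0.004896; Q < K (proceeds forward)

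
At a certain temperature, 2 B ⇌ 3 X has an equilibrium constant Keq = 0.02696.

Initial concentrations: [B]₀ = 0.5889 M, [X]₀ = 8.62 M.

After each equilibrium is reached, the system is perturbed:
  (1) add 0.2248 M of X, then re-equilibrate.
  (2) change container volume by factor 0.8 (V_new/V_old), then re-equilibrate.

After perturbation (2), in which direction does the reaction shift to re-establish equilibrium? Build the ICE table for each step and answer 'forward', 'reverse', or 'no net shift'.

Direction: reverse

Q₀ = 1847 vs Keq = 0.02696 ⇒ Q>K, reverse
Step 1:
                   B          X
  init        0.5889       8.62
  Δ            5.109     -7.663
  eq           5.698     0.9566
  solve Keq expr → x = -2.554; check Q = 0.02696
Then add 0.2248 M of X.
Step 2:
                   B          X
  init         5.698      1.181
  Δ           0.1395    -0.2093
  eq           5.837     0.9721
  solve Keq expr → x = -0.06975; check Q = 0.02696
Then change container volume by factor 0.8 (V_new/V_old).
Step 3:
                   B          X
  init         7.297      1.215
  Δ          0.05434   -0.08151
  eq           7.351      1.134
  solve Keq expr → x = -0.02717; check Q = 0.02696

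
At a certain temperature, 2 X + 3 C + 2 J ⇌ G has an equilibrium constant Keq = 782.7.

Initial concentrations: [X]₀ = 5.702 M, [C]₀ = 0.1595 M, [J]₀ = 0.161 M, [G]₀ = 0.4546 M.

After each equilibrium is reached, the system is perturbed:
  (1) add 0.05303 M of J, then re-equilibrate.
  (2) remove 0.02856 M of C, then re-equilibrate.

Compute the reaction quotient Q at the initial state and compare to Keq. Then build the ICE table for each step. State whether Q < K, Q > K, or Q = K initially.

Q₀ = 132.9 vs Keq = 782.7 ⇒ Q<K, forward
Step 1:
                    X           C           J           G
  I             5.702      0.1595       0.161      0.4546
  C          -0.03559    -0.05338    -0.03559     0.01779
  E             5.666      0.1061      0.1254      0.4724
  solve Keq expr → x = 0.01779; check Q = 782.7
Then add 0.05303 M of J.
Step 2:
                    X           C           J           G
  I             5.666      0.1061      0.1784      0.4724
  C          -0.01187     -0.0178    -0.01187    0.005935
  E             5.655     0.08832      0.1666      0.4783
  solve Keq expr → x = 0.005935; check Q = 782.7
Then remove 0.02856 M of C.
Step 3:
                    X           C           J           G
  I             5.655     0.05976      0.1666      0.4783
  C           0.01529     0.02294     0.01529   -0.007647
  E              5.67      0.0827      0.1819      0.4707
  solve Keq expr → x = -0.007647; check Q = 782.7

Q₀ = 132.9; Q < K (proceeds forward)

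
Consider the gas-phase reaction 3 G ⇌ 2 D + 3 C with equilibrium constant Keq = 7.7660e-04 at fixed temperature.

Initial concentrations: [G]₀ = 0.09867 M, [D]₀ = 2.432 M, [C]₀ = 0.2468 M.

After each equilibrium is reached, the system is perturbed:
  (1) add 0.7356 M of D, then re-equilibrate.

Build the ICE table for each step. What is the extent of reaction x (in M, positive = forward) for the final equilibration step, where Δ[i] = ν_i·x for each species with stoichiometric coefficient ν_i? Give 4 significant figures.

Q₀ = 92.56 vs Keq = 7.7660e-04 ⇒ Q>K, reverse
Step 1:
                  G         D         C
  init      0.09867     2.432    0.2468
  Δ          0.2294   -0.1529   -0.2294
  eq         0.3281     2.279   0.01741
  solve Keq expr → x = -0.07646; check Q = 7.7660e-04
Then add 0.7356 M of D.
Step 2:
                  G         D         C
  init       0.3281     3.015   0.01741
  Δ        0.002831 -0.001888 -0.002831
  eq         0.3309     3.013   0.01458
  solve Keq expr → x = -9.4380e-04; check Q = 7.7660e-04

x = -9.4380e-04 M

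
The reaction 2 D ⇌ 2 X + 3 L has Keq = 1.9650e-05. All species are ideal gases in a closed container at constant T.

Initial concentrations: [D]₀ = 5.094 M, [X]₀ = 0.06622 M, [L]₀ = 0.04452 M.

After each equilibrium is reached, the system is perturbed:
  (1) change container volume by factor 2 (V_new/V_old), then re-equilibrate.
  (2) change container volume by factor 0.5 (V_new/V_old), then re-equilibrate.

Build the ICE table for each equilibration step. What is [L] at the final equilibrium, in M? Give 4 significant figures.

Q₀ = 1.4912e-08 vs Keq = 1.9650e-05 ⇒ Q<K, forward
Step 1:
                   D          X          L
  I            5.094    0.06622    0.04452
  C           -0.127      0.127     0.1905
  E            4.967     0.1932      0.235
  solve Keq expr → x = 0.06351; check Q = 1.9650e-05
Then change container volume by factor 2 (V_new/V_old).
Step 2:
                   D          X          L
  I            2.483    0.09662     0.1175
  C         -0.04289    0.04289    0.06434
  E            2.441     0.1395     0.1819
  solve Keq expr → x = 0.02145; check Q = 1.9650e-05
Then change container volume by factor 0.5 (V_new/V_old).
Step 3:
                   D          X          L
  I            4.881      0.279     0.3637
  C          0.08578   -0.08578    -0.1287
  E            4.967     0.1932      0.235
  solve Keq expr → x = -0.04289; check Q = 1.9650e-05

[L]_eq = 0.235 M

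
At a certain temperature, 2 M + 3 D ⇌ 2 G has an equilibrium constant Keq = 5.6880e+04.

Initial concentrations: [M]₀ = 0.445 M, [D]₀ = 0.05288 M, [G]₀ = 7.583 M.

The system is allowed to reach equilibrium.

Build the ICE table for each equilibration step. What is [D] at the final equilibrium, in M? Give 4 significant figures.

[D]_eq = 0.1556 M

Q₀ = 1.9638e+06 vs Keq = 5.6880e+04 ⇒ Q>K, reverse
Step 1:
                   M          D          G
  I            0.445    0.05288      7.583
  C          0.06846     0.1027   -0.06846
  E           0.5135     0.1556      7.515
  solve Keq expr → x = -0.03423; check Q = 5.6880e+04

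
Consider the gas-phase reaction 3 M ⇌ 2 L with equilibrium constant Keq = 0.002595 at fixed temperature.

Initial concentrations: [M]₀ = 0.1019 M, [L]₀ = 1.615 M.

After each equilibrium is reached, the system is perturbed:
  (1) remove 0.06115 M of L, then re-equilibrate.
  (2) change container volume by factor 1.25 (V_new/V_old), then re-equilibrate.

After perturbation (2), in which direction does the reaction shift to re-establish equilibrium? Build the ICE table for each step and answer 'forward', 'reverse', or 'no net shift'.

Q₀ = 2465 vs Keq = 0.002595 ⇒ Q>K, reverse
Step 1:
                   M          L
  Initial     0.1019      1.615
  Change       2.162     -1.441
  Equil        2.264     0.1735
  solve Keq expr → x = -0.7207; check Q = 0.002595
Then remove 0.06115 M of L.
Step 2:
                   M          L
  Initial      2.264     0.1124
  Change    -0.07833    0.05222
  Equil        2.186     0.1646
  solve Keq expr → x = 0.02611; check Q = 0.002595
Then change container volume by factor 1.25 (V_new/V_old).
Step 3:
                   M          L
  Initial      1.749     0.1317
  Change      0.0181   -0.01207
  Equil        1.767     0.1196
  solve Keq expr → x = -0.006035; check Q = 0.002595

Direction: reverse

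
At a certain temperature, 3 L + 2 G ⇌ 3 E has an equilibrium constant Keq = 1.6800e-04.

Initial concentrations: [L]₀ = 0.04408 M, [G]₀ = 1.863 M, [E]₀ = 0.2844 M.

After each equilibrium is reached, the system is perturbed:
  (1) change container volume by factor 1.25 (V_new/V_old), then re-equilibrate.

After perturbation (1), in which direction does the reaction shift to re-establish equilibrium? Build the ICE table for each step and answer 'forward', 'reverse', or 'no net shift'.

Q₀ = 77.38 vs Keq = 1.6800e-04 ⇒ Q>K, reverse
Step 1:
                  L         G         E
  Initial   0.04408     1.863    0.2844
  Change     0.2577    0.1718   -0.2577
  Equil      0.3017     2.035   0.02674
  solve Keq expr → x = -0.08589; check Q = 1.6800e-04
Then change container volume by factor 1.25 (V_new/V_old).
Step 2:
                  L         G         E
  Initial    0.2414     1.628   0.02139
  Change   0.002734  0.001823 -0.002734
  Equil      0.2441      1.63   0.01865
  solve Keq expr → x = -9.1126e-04; check Q = 1.6800e-04

Direction: reverse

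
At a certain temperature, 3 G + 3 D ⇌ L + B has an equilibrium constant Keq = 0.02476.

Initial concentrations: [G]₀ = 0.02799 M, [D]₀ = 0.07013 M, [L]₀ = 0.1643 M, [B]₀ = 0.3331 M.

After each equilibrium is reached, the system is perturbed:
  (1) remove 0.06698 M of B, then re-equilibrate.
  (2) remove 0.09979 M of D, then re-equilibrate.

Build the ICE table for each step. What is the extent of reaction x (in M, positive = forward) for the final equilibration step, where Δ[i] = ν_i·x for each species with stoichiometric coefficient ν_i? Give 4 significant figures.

Q₀ = 7.2359e+06 vs Keq = 0.02476 ⇒ Q>K, reverse
Step 1:
                    G           D           L           B
  Initial     0.02799     0.07013      0.1643      0.3331
  Change       0.4831      0.4831      -0.161      -0.161
  Equil        0.5111      0.5533    0.003254      0.1721
  solve Keq expr → x = -0.161; check Q = 0.02476
Then remove 0.06698 M of B.
Step 2:
                    G           D           L           B
  Initial      0.5111      0.5533    0.003254      0.1051
  Change    -0.005087   -0.005087    0.001696    0.001696
  Equil         0.506      0.5482     0.00495      0.1068
  solve Keq expr → x = 0.001696; check Q = 0.02476
Then remove 0.09979 M of D.
Step 3:
                    G           D           L           B
  Initial       0.506      0.4484     0.00495      0.1068
  Change     0.005931    0.005931   -0.001977   -0.001977
  Equil         0.512      0.4543    0.002973      0.1048
  solve Keq expr → x = -0.001977; check Q = 0.02476

x = -0.001977 M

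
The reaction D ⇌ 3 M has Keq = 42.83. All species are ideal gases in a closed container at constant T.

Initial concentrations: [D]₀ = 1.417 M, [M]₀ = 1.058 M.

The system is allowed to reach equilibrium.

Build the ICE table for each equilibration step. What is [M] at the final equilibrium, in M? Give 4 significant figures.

[M]_eq = 3.14 M

Q₀ = 0.8358 vs Keq = 42.83 ⇒ Q<K, forward
Step 1:
                   D          M
  init         1.417      1.058
  Δ          -0.6941      2.082
  eq          0.7229       3.14
  solve Keq expr → x = 0.6941; check Q = 42.83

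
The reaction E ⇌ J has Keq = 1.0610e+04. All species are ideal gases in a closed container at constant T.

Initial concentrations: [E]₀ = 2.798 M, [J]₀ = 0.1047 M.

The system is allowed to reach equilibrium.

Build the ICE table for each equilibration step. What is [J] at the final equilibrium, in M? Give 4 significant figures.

[J]_eq = 2.902 M

Q₀ = 0.03742 vs Keq = 1.0610e+04 ⇒ Q<K, forward
Step 1:
                  E         J
  init        2.798    0.1047
  Δ          -2.798     2.798
  eq      2.7356e-04     2.902
  solve Keq expr → x = 2.798; check Q = 1.0610e+04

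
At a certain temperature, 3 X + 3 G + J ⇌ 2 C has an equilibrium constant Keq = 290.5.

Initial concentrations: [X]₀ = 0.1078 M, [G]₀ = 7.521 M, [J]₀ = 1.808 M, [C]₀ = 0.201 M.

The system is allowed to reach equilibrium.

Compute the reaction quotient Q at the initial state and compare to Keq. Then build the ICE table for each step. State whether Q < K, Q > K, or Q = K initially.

Q₀ = 0.04193 vs Keq = 290.5 ⇒ Q<K, forward
Step 1:
                   X          G          J          C
  I           0.1078      7.521      1.808      0.201
  C          -0.1008    -0.1008    -0.0336    0.06721
  E          0.00699       7.42      1.774     0.2682
  solve Keq expr → x = 0.0336; check Q = 290.5

Q₀ = 0.04193; Q < K (proceeds forward)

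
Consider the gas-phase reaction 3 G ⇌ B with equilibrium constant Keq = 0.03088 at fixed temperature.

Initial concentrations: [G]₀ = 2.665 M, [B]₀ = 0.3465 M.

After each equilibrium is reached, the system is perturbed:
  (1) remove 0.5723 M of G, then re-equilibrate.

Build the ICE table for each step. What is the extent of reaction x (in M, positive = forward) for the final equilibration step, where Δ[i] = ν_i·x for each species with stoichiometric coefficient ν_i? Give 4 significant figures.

Q₀ = 0.01831 vs Keq = 0.03088 ⇒ Q<K, forward
Step 1:
                   G          B
  I            2.665     0.3465
  C          -0.2559    0.08528
  E            2.409     0.4318
  solve Keq expr → x = 0.08528; check Q = 0.03088
Then remove 0.5723 M of G.
Step 2:
                   G          B
  I            1.837     0.4318
  C           0.3399    -0.1133
  E            2.177     0.3185
  solve Keq expr → x = -0.1133; check Q = 0.03088

x = -0.1133 M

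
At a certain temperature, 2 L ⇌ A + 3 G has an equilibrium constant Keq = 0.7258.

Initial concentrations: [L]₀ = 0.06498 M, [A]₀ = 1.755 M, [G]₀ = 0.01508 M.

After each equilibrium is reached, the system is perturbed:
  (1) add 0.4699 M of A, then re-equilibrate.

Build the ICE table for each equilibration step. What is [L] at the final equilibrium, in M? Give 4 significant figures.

[L]_eq = 0.03042 M

Q₀ = 0.001425 vs Keq = 0.7258 ⇒ Q<K, forward
Step 1:
                   L          A          G
  Initial    0.06498      1.755    0.01508
  Change    -0.03631    0.01816    0.05447
  Equil      0.02867      1.773    0.06955
  solve Keq expr → x = 0.01816; check Q = 0.7258
Then add 0.4699 M of A.
Step 2:
                   L          A          G
  Initial    0.02867      2.243    0.06955
  Change    0.001756 -8.7785e-04  -0.002634
  Equil      0.03042      2.242    0.06691
  solve Keq expr → x = -8.7785e-04; check Q = 0.7258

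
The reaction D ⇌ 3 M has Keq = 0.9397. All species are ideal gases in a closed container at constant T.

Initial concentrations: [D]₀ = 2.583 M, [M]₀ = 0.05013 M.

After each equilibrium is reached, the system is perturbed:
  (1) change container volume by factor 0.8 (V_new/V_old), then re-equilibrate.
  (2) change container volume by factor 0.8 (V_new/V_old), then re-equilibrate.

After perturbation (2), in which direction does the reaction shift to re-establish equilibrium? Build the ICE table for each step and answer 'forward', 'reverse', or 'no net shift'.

Q₀ = 4.8772e-05 vs Keq = 0.9397 ⇒ Q<K, forward
Step 1:
                  D         M
  I           2.583   0.05013
  C         -0.4064     1.219
  E           2.177     1.269
  solve Keq expr → x = 0.4064; check Q = 0.9397
Then change container volume by factor 0.8 (V_new/V_old).
Step 2:
                  D         M
  I           2.721     1.587
  C         0.06927   -0.2078
  E            2.79     1.379
  solve Keq expr → x = -0.06927; check Q = 0.9397
Then change container volume by factor 0.8 (V_new/V_old).
Step 3:
                  D         M
  I           3.488     1.724
  C         0.07585   -0.2276
  E           3.563     1.496
  solve Keq expr → x = -0.07585; check Q = 0.9397

Direction: reverse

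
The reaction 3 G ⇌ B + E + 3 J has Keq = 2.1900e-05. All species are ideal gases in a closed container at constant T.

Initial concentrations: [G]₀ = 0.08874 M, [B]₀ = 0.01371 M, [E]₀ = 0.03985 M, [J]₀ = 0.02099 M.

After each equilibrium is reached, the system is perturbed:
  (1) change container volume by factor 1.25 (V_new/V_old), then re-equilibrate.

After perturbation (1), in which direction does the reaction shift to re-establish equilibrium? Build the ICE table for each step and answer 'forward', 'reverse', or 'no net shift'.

Q₀ = 7.2301e-06 vs Keq = 2.1900e-05 ⇒ Q<K, forward
Step 1:
                  G         B         E         J
  I         0.08874   0.01371   0.03985   0.02099
  C       -0.005767  0.001922  0.001922  0.005767
  E         0.08297   0.01563   0.04177   0.02676
  solve Keq expr → x = 0.001922; check Q = 2.1900e-05
Then change container volume by factor 1.25 (V_new/V_old).
Step 2:
                  G         B         E         J
  I         0.06638   0.01251   0.03342   0.02141
  C       -0.002071 6.9028e-04 6.9028e-04  0.002071
  E         0.06431    0.0132   0.03411   0.02348
  solve Keq expr → x = 6.9028e-04; check Q = 2.1900e-05

Direction: forward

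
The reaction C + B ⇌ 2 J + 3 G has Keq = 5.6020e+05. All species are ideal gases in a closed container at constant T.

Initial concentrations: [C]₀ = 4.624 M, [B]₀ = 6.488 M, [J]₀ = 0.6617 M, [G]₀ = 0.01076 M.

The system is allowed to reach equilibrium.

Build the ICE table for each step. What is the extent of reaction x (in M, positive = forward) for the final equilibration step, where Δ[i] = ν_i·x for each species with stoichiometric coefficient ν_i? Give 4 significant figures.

x = 4.437 M

Q₀ = 1.8182e-08 vs Keq = 5.6020e+05 ⇒ Q<K, forward
Step 1:
                    C           B           J           G
  init          4.624       6.488      0.6617     0.01076
  Δ            -4.437      -4.437       8.874       13.31
  eq           0.1871       2.051       9.536       13.32
  solve Keq expr → x = 4.437; check Q = 5.6020e+05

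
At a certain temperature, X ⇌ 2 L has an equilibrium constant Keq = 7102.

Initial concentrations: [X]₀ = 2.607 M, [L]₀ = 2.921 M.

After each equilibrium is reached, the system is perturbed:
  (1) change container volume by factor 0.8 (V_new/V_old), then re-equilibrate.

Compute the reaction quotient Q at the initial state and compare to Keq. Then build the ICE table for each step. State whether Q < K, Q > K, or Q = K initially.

Q₀ = 3.273; Q < K (proceeds forward)

Q₀ = 3.273 vs Keq = 7102 ⇒ Q<K, forward
Step 1:
                   X          L
  init         2.607      2.921
  Δ           -2.598      5.195
  eq        0.009276      8.116
  solve Keq expr → x = 2.598; check Q = 7102
Then change container volume by factor 0.8 (V_new/V_old).
Step 2:
                   X          L
  init       0.01159      10.15
  Δ         0.002882  -0.005764
  eq         0.01448      10.14
  solve Keq expr → x = -0.002882; check Q = 7102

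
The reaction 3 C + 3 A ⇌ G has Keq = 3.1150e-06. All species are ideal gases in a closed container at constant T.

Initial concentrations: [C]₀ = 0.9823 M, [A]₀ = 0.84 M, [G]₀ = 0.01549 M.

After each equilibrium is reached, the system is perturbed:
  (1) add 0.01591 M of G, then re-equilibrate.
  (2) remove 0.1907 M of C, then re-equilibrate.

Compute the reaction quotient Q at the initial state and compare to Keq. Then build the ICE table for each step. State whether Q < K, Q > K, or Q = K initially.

Q₀ = 0.02757; Q > K (proceeds reverse)

Q₀ = 0.02757 vs Keq = 3.1150e-06 ⇒ Q>K, reverse
Step 1:
                  C         A         G
  Initial    0.9823      0.84   0.01549
  Change    0.04646   0.04646  -0.01549
  Equil       1.029    0.8865 2.3626e-06
  solve Keq expr → x = -0.01549; check Q = 3.1150e-06
Then add 0.01591 M of G.
Step 2:
                  C         A         G
  Initial     1.029    0.8865   0.01591
  Change    0.04773   0.04773  -0.01591
  Equil       1.076    0.9342 3.1681e-06
  solve Keq expr → x = -0.01591; check Q = 3.1150e-06
Then remove 0.1907 M of C.
Step 3:
                  C         A         G
  Initial    0.8858    0.9342 3.1681e-06
  Change  4.2089e-06 4.2089e-06 -1.4030e-06
  Equil      0.8858    0.9342 1.7651e-06
  solve Keq expr → x = -1.4030e-06; check Q = 3.1150e-06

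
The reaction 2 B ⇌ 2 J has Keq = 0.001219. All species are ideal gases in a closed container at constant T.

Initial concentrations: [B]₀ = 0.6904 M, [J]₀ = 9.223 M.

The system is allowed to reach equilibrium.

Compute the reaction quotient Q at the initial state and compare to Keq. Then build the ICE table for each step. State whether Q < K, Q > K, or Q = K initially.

Q₀ = 178.5; Q > K (proceeds reverse)

Q₀ = 178.5 vs Keq = 0.001219 ⇒ Q>K, reverse
Step 1:
                   B          J
  init        0.6904      9.223
  Δ            8.889     -8.889
  eq           9.579     0.3344
  solve Keq expr → x = -4.444; check Q = 0.001219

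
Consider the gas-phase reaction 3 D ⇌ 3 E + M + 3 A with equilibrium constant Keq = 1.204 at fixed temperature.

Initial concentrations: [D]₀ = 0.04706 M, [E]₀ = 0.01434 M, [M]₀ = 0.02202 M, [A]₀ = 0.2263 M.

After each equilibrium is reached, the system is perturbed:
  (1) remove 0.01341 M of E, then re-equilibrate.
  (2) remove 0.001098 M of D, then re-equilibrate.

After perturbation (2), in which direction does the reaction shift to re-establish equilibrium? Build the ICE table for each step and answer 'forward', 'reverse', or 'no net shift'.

Direction: reverse

Q₀ = 7.2204e-06 vs Keq = 1.204 ⇒ Q<K, forward
Step 1:
                   D          E          M          A
  I          0.04706    0.01434    0.02202     0.2263
  C         -0.04233    0.04233    0.01411    0.04233
  E         0.004731    0.05667    0.03613     0.2686
  solve Keq expr → x = 0.01411; check Q = 1.204
Then remove 0.01341 M of E.
Step 2:
                   D          E          M          A
  I         0.004731    0.04326    0.03613     0.2686
  C         -0.00101    0.00101 3.3659e-04    0.00101
  E         0.003721    0.04427    0.03647     0.2696
  solve Keq expr → x = 3.3659e-04; check Q = 1.204
Then remove 0.001098 M of D.
Step 3:
                   D          E          M          A
  I         0.002623    0.04427    0.03647     0.2696
  C       9.9042e-04 -9.9042e-04 -3.3014e-04 -9.9042e-04
  E         0.003613    0.04328    0.03614     0.2686
  solve Keq expr → x = -3.3014e-04; check Q = 1.204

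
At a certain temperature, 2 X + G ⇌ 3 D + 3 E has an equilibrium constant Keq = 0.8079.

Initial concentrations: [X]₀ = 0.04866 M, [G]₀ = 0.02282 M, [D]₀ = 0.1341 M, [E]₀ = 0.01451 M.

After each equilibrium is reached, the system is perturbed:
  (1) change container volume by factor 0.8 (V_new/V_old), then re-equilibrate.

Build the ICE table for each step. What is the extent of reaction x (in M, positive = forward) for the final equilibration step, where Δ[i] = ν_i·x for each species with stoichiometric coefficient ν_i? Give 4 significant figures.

Q₀ = 1.3634e-04 vs Keq = 0.8079 ⇒ Q<K, forward
Step 1:
                   X          G          D          E
  init       0.04866    0.02282     0.1341    0.01451
  Δ         -0.03212   -0.01606    0.04819    0.04819
  eq         0.01654   0.006758     0.1823     0.0627
  solve Keq expr → x = 0.01606; check Q = 0.8079
Then change container volume by factor 0.8 (V_new/V_old).
Step 2:
                   X          G          D          E
  init       0.02067   0.008447     0.2279    0.07837
  Δ         0.002989   0.001495  -0.004484  -0.004484
  eq         0.02366   0.009942     0.2234    0.07389
  solve Keq expr → x = -0.001495; check Q = 0.8079

x = -0.001495 M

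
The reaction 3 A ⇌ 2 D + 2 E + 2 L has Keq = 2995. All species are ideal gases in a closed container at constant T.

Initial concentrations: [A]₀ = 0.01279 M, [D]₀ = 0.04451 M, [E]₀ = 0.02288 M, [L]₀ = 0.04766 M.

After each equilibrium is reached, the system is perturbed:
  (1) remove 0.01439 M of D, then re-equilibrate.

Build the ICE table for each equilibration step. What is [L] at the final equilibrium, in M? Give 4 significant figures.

Q₀ = 0.001126 vs Keq = 2995 ⇒ Q<K, forward
Step 1:
                   A          D          E          L
  Initial    0.01279    0.04451    0.02288    0.04766
  Change    -0.01265   0.008432   0.008432   0.008432
  Equil   1.4239e-04    0.05294    0.03131    0.05609
  solve Keq expr → x = 0.004216; check Q = 2995
Then remove 0.01439 M of D.
Step 2:
                   A          D          E          L
  Initial 1.4239e-04    0.03855    0.03131    0.05609
  Change  -2.7034e-05 1.8023e-05 1.8023e-05 1.8023e-05
  Equil   1.1535e-04    0.03857    0.03133    0.05611
  solve Keq expr → x = 9.0113e-06; check Q = 2995

[L]_eq = 0.05611 M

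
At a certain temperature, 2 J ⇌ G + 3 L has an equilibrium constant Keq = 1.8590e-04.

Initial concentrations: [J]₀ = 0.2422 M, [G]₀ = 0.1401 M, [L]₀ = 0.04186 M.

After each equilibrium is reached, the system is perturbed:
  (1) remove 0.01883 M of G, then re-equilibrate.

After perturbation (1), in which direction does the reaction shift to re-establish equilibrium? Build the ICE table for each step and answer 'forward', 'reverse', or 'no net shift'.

Direction: forward

Q₀ = 1.7518e-04 vs Keq = 1.8590e-04 ⇒ Q<K, forward
Step 1:
                   J          G          L
  I           0.2422     0.1401    0.04186
  C       -5.0168e-04 2.5084e-04 7.5252e-04
  E           0.2417     0.1404    0.04261
  solve Keq expr → x = 2.5084e-04; check Q = 1.8590e-04
Then remove 0.01883 M of G.
Step 2:
                   J          G          L
  I           0.2417     0.1215    0.04261
  C        -0.001245 6.2226e-04   0.001867
  E           0.2405     0.1221    0.04448
  solve Keq expr → x = 6.2226e-04; check Q = 1.8590e-04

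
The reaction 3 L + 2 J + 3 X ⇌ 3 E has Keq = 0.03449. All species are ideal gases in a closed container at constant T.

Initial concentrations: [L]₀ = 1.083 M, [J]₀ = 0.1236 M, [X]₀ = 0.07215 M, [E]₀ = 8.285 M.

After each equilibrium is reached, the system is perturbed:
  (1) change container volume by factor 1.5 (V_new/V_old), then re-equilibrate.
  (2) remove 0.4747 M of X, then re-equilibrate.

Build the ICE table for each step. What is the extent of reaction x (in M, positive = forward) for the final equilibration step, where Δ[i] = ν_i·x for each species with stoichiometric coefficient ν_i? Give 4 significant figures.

x = -0.05292 M

Q₀ = 7.8027e+07 vs Keq = 0.03449 ⇒ Q>K, reverse
Step 1:
                    L           J           X           E
  init          1.083      0.1236     0.07215       8.285
  Δ             2.755       1.836       2.755      -2.755
  eq            3.838        1.96       2.827        5.53
  solve Keq expr → x = -0.9182; check Q = 0.03449
Then change container volume by factor 1.5 (V_new/V_old).
Step 2:
                    L           J           X           E
  init          2.558       1.307       1.885       3.687
  Δ            0.4736      0.3157      0.4736     -0.4736
  eq            3.032       1.622       2.358       3.213
  solve Keq expr → x = -0.1579; check Q = 0.03449
Then remove 0.4747 M of X.
Step 3:
                    L           J           X           E
  init          3.032       1.622       1.883       3.213
  Δ            0.1588      0.1058      0.1588     -0.1588
  eq            3.191       1.728       2.042       3.055
  solve Keq expr → x = -0.05292; check Q = 0.03449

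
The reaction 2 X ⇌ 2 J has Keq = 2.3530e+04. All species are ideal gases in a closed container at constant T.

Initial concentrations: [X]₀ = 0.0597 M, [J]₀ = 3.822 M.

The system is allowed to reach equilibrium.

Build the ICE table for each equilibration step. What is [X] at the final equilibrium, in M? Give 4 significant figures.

[X]_eq = 0.02514 M

Q₀ = 4099 vs Keq = 2.3530e+04 ⇒ Q<K, forward
Step 1:
                  X         J
  I          0.0597     3.822
  C        -0.03456   0.03456
  E         0.02514     3.857
  solve Keq expr → x = 0.01728; check Q = 2.3530e+04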